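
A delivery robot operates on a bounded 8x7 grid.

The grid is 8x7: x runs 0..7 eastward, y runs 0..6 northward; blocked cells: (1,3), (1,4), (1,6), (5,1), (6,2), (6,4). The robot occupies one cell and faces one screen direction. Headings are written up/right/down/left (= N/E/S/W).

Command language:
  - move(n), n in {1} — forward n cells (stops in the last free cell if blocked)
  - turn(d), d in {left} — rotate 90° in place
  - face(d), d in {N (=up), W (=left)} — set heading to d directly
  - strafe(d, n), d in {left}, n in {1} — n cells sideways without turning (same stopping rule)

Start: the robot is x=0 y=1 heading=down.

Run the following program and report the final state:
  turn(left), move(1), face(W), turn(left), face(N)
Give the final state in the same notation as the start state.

from: x=0 y=1 heading=down
[1] after turn(left): x=0 y=1 heading=right
[2] after move(1): x=1 y=1 heading=right
[3] after face(W): x=1 y=1 heading=left
[4] after turn(left): x=1 y=1 heading=down
[5] after face(N): x=1 y=1 heading=up

x=1 y=1 heading=up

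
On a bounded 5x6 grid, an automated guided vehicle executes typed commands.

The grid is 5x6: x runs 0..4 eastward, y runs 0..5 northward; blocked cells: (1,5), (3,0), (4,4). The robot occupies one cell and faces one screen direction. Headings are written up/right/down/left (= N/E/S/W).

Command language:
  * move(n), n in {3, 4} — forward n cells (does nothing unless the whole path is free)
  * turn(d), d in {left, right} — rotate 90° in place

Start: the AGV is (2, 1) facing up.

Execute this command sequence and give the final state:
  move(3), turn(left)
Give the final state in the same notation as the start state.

start: (2, 1) facing up
[1] after move(3): (2, 4) facing up
[2] after turn(left): (2, 4) facing left

(2, 4) facing left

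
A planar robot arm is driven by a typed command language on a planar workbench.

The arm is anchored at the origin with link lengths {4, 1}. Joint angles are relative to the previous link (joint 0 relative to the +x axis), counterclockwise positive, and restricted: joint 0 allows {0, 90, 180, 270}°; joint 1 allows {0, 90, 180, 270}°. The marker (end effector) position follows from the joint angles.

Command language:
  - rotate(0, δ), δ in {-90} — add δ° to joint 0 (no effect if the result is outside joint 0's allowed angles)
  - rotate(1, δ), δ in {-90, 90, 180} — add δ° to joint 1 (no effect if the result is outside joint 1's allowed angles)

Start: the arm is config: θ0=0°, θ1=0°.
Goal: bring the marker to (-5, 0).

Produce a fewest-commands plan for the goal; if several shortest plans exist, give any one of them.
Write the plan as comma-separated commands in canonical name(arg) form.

t0: config: θ0=0°, θ1=0°
t=1 rotate(0, -90) ⇒ config: θ0=270°, θ1=0°
t=2 rotate(0, -90) ⇒ config: θ0=180°, θ1=0°
no 1-step plan works, so 2 is optimal.

rotate(0, -90), rotate(0, -90)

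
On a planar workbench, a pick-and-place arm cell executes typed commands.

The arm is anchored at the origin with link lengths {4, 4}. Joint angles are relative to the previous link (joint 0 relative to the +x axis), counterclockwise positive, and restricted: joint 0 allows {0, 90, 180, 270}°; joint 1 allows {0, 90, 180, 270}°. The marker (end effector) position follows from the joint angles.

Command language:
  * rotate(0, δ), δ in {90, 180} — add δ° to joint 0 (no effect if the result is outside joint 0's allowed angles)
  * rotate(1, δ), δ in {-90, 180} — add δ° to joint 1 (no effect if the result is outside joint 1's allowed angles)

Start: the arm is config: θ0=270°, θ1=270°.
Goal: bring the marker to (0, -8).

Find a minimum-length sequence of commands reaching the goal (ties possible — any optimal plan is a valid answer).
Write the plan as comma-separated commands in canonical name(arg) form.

from: config: θ0=270°, θ1=270°
[1] after rotate(1, 180): config: θ0=270°, θ1=90°
[2] after rotate(1, -90): config: θ0=270°, θ1=0°
nothing shorter than 2 reaches the goal.

rotate(1, 180), rotate(1, -90)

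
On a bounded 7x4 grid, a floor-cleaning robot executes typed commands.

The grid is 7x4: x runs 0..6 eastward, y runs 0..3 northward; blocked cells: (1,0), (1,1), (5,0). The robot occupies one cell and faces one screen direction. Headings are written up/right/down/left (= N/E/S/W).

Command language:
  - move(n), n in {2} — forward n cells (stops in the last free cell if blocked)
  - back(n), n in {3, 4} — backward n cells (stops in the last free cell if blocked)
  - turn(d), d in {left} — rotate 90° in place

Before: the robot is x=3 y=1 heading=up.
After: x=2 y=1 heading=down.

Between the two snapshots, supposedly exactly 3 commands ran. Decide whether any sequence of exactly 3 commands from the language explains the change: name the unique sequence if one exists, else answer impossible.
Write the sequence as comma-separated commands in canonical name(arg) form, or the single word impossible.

turn(left), move(2), turn(left)

key: cell and facing (now S) both changed — the 3 commands mix motion and turning
initial: x=3 y=1 heading=up
[1] after turn(left): x=3 y=1 heading=left
[2] after move(2): x=2 y=1 heading=left
[3] after turn(left): x=2 y=1 heading=down
uniquely the one of 64 3-step routes that fits.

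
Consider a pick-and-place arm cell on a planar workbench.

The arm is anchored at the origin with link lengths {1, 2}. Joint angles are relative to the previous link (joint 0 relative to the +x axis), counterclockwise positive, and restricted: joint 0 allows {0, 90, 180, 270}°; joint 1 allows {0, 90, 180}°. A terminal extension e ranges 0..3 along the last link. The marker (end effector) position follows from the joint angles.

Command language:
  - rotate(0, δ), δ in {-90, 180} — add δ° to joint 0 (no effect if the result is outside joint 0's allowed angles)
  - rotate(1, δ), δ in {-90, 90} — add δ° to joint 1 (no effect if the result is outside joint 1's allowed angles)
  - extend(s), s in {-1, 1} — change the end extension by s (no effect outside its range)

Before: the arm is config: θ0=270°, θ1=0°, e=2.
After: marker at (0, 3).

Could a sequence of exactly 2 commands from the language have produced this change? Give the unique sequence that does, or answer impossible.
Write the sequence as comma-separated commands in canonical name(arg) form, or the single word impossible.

t0: config: θ0=270°, θ1=0°, e=2
1. rotate(1, 90) → config: θ0=270°, θ1=90°, e=2
2. rotate(1, 90) → config: θ0=270°, θ1=180°, e=2
all 36 alternatives checked — unique.

rotate(1, 90), rotate(1, 90)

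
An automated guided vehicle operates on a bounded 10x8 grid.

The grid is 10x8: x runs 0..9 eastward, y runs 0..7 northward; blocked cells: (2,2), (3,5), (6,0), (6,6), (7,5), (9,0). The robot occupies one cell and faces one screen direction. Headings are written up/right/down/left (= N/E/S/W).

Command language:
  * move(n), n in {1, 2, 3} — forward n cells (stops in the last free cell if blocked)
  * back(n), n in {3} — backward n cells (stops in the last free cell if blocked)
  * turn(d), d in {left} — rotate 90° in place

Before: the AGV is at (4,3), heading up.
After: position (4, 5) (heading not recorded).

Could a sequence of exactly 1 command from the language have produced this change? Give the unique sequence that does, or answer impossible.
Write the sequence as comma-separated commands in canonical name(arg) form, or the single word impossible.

move(2)

from: at (4,3), heading up
step 1 (move(2)): at (4,5), heading up
no rival 1-sequence matches.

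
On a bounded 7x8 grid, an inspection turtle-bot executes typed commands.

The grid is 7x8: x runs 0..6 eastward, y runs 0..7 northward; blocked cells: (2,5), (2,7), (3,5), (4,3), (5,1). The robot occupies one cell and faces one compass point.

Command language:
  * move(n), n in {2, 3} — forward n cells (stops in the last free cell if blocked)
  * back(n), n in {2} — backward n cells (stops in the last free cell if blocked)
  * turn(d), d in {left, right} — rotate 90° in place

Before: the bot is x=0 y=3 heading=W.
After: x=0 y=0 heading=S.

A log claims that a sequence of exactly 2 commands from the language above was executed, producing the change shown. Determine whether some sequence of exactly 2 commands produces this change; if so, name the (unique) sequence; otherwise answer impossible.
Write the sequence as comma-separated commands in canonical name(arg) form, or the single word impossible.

turn(left), move(3)

key: running move(3) before turn(left) would end elsewhere — order is forced
initial: x=0 y=3 heading=W
1. turn(left) → x=0 y=3 heading=S
2. move(3) → x=0 y=0 heading=S
no other 2-command option fits: unique.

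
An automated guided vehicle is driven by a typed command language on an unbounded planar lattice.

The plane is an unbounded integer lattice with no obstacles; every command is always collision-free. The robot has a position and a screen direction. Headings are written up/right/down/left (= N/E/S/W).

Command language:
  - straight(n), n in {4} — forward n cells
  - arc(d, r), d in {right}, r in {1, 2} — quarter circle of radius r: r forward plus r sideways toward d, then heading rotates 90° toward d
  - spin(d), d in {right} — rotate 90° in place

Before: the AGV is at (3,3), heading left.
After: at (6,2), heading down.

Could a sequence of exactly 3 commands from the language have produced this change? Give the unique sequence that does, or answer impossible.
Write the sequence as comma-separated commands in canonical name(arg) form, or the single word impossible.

key: position moved to (6,2) AND the heading swung to S — translation plus rotation needed
initial: at (3,3), heading left
[1] after spin(right): at (3,3), heading up
[2] after arc(right, 1): at (4,4), heading right
[3] after arc(right, 2): at (6,2), heading down
no other 3-command option fits: unique.

spin(right), arc(right, 1), arc(right, 2)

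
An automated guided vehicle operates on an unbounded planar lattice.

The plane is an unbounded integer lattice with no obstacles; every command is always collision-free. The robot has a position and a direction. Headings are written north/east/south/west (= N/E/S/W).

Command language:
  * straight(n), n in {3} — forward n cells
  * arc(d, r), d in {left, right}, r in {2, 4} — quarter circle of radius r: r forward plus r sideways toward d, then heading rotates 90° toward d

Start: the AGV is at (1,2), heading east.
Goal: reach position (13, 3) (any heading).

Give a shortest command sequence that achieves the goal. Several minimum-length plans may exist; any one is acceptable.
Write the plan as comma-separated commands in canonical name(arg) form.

start: at (1,2), heading east
[1] after arc(left, 4): at (5,6), heading north
[2] after arc(right, 4): at (9,10), heading east
[3] after arc(right, 4): at (13,6), heading south
[4] after straight(3): at (13,3), heading south
nothing shorter than 4 reaches the goal.

arc(left, 4), arc(right, 4), arc(right, 4), straight(3)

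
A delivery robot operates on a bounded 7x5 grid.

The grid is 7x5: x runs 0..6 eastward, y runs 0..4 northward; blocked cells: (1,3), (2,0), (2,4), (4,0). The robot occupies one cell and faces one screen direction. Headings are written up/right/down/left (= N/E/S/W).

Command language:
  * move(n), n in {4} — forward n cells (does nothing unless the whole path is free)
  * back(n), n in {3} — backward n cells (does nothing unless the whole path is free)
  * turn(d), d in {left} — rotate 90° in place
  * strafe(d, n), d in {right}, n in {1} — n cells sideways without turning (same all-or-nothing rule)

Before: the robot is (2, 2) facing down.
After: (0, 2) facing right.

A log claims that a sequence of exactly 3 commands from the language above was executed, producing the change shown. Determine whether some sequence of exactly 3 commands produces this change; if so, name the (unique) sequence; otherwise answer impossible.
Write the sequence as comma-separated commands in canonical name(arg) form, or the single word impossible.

key: position moved to (0,2) AND the heading swung to E — translation plus rotation needed
from: (2, 2) facing down
t=1 strafe(right, 1) ⇒ (1, 2) facing down
t=2 strafe(right, 1) ⇒ (0, 2) facing down
t=3 turn(left) ⇒ (0, 2) facing right
no rival 3-sequence matches.

strafe(right, 1), strafe(right, 1), turn(left)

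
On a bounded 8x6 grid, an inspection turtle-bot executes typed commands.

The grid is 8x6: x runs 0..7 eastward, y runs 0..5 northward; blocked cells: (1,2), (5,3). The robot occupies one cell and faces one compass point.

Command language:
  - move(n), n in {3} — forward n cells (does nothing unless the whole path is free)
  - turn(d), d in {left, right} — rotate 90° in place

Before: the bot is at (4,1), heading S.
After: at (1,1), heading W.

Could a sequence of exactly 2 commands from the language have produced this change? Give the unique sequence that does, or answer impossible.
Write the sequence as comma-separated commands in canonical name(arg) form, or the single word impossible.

key: running move(3) before turn(right) would end elsewhere — order is forced
initial: at (4,1), heading S
step 1 (turn(right)): at (4,1), heading W
step 2 (move(3)): at (1,1), heading W
no rival 2-sequence matches.

turn(right), move(3)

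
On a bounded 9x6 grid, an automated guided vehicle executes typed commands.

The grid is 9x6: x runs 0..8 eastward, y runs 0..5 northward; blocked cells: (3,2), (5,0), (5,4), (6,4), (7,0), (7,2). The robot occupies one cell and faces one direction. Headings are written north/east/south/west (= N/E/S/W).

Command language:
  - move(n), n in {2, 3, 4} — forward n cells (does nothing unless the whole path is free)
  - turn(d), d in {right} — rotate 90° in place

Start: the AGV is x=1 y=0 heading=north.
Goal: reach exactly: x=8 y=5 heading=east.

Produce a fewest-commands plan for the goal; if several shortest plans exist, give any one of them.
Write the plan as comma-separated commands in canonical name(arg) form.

t0: x=1 y=0 heading=north
step 1 (move(2)): x=1 y=2 heading=north
step 2 (move(3)): x=1 y=5 heading=north
step 3 (turn(right)): x=1 y=5 heading=east
step 4 (move(4)): x=5 y=5 heading=east
step 5 (move(3)): x=8 y=5 heading=east
minimal: 5 command(s), checked below 5.

move(2), move(3), turn(right), move(4), move(3)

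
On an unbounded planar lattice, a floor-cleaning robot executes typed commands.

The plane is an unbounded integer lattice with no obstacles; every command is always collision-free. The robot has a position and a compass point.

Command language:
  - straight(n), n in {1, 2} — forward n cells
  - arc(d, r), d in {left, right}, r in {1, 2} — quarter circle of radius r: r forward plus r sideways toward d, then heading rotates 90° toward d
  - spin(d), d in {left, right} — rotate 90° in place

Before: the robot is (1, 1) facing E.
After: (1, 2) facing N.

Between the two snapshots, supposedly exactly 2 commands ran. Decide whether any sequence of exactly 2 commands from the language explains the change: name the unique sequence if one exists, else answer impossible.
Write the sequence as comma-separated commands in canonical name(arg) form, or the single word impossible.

spin(left), straight(1)

key: position moved to (1,2) AND the heading swung to N — translation plus rotation needed
t0: (1, 1) facing E
1. spin(left) → (1, 1) facing N
2. straight(1) → (1, 2) facing N
all 64 alternatives checked — unique.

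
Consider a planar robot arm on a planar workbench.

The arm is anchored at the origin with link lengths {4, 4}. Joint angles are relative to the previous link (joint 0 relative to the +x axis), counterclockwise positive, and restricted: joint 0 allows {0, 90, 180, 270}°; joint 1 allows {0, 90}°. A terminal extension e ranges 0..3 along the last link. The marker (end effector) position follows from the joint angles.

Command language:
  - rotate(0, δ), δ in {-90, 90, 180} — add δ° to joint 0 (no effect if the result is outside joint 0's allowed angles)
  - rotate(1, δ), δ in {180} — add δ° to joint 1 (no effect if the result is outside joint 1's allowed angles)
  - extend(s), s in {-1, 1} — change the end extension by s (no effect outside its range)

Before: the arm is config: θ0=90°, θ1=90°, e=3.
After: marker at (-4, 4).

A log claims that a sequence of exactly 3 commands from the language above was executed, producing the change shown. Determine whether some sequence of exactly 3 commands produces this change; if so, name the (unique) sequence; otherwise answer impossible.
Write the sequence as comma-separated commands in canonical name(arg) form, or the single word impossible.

extend(-1), extend(-1), extend(-1)

start: config: θ0=90°, θ1=90°, e=3
t=1 extend(-1) ⇒ config: θ0=90°, θ1=90°, e=2
t=2 extend(-1) ⇒ config: θ0=90°, θ1=90°, e=1
t=3 extend(-1) ⇒ config: θ0=90°, θ1=90°, e=0
no rival 3-sequence matches.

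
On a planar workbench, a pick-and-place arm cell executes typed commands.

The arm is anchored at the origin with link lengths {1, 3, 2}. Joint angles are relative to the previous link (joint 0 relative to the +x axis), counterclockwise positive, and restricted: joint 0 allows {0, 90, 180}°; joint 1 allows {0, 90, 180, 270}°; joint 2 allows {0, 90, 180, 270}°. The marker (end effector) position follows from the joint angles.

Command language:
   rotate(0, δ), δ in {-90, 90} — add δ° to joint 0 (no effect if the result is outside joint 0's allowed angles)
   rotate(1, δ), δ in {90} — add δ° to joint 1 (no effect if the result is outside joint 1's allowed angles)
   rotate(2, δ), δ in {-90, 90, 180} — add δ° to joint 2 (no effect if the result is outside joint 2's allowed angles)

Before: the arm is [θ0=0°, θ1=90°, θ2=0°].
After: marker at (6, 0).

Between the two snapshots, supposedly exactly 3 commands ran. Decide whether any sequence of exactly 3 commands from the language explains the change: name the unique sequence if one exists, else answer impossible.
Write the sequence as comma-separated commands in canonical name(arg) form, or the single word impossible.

rotate(1, 90), rotate(1, 90), rotate(1, 90)

from: [θ0=0°, θ1=90°, θ2=0°]
[1] after rotate(1, 90): [θ0=0°, θ1=180°, θ2=0°]
[2] after rotate(1, 90): [θ0=0°, θ1=270°, θ2=0°]
[3] after rotate(1, 90): [θ0=0°, θ1=0°, θ2=0°]
all 216 alternatives checked — unique.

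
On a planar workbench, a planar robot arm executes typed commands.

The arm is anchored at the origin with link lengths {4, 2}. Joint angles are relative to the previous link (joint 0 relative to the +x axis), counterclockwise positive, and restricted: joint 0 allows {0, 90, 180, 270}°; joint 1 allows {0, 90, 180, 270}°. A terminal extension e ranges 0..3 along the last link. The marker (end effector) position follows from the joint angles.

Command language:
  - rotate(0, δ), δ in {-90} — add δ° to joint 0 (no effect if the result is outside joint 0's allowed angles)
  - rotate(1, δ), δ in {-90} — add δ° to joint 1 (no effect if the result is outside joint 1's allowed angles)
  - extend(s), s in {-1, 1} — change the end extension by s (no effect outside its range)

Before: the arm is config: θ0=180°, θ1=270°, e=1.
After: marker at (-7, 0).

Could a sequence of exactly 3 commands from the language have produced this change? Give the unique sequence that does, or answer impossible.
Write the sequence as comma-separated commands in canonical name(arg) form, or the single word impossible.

rotate(1, -90), rotate(1, -90), rotate(1, -90)

t0: config: θ0=180°, θ1=270°, e=1
step 1 (rotate(1, -90)): config: θ0=180°, θ1=180°, e=1
step 2 (rotate(1, -90)): config: θ0=180°, θ1=90°, e=1
step 3 (rotate(1, -90)): config: θ0=180°, θ1=0°, e=1
no other 3-command option fits: unique.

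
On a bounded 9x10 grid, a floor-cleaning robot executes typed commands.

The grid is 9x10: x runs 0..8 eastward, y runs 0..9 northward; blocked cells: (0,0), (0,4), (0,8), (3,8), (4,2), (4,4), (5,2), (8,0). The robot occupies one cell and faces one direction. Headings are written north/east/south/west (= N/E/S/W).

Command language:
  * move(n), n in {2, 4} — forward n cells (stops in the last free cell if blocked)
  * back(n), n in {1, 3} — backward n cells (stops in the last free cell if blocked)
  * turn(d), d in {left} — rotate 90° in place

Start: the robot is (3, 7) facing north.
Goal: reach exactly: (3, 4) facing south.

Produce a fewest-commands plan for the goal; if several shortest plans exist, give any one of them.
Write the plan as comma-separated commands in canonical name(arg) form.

start: (3, 7) facing north
t=1 back(3) ⇒ (3, 4) facing north
t=2 turn(left) ⇒ (3, 4) facing west
t=3 turn(left) ⇒ (3, 4) facing south
no 2-step plan works, so 3 is optimal.

back(3), turn(left), turn(left)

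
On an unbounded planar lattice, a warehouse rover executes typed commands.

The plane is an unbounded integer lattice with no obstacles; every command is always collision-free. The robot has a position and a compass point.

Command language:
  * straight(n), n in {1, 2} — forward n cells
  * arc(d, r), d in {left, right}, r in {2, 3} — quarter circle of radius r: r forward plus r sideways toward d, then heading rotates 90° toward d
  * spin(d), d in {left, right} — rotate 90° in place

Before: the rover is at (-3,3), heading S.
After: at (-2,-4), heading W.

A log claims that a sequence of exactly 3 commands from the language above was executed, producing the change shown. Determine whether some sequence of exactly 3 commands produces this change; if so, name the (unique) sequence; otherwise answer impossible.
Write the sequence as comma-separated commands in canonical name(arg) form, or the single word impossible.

arc(left, 2), arc(right, 2), arc(right, 3)

key: position moved to (-2,-4) AND the heading swung to W — translation plus rotation needed
start: at (-3,3), heading S
step 1 (arc(left, 2)): at (-1,1), heading E
step 2 (arc(right, 2)): at (1,-1), heading S
step 3 (arc(right, 3)): at (-2,-4), heading W
uniquely the one of 512 3-step routes that fits.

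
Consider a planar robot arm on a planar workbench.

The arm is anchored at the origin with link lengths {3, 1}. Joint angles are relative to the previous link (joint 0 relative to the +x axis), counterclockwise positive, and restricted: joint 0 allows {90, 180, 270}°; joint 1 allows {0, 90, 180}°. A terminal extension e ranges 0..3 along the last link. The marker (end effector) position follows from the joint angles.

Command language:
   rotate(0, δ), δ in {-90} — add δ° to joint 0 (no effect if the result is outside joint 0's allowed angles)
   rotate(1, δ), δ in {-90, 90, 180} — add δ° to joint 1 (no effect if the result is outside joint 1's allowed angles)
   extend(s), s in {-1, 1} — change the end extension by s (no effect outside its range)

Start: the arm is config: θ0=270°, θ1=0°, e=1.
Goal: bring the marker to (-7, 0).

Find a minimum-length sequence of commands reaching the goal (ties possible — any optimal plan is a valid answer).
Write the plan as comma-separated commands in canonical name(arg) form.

extend(1), extend(1), rotate(0, -90)

begin: config: θ0=270°, θ1=0°, e=1
[1] after extend(1): config: θ0=270°, θ1=0°, e=2
[2] after extend(1): config: θ0=270°, θ1=0°, e=3
[3] after rotate(0, -90): config: θ0=180°, θ1=0°, e=3
shorter routes all fall short; 3 is best.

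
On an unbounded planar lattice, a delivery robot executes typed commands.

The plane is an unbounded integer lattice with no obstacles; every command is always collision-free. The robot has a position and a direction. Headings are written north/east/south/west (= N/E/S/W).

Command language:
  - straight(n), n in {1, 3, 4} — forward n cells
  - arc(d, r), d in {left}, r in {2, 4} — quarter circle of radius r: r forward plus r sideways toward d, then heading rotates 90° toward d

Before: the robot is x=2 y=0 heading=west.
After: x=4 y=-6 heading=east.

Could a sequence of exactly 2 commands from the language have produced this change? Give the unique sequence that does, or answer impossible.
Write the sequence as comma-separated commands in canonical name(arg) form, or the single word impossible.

key: running arc(left, 4) before arc(left, 2) would end elsewhere — order is forced
t0: x=2 y=0 heading=west
step 1 (arc(left, 2)): x=0 y=-2 heading=south
step 2 (arc(left, 4)): x=4 y=-6 heading=east
uniquely the one of 25 2-step routes that fits.

arc(left, 2), arc(left, 4)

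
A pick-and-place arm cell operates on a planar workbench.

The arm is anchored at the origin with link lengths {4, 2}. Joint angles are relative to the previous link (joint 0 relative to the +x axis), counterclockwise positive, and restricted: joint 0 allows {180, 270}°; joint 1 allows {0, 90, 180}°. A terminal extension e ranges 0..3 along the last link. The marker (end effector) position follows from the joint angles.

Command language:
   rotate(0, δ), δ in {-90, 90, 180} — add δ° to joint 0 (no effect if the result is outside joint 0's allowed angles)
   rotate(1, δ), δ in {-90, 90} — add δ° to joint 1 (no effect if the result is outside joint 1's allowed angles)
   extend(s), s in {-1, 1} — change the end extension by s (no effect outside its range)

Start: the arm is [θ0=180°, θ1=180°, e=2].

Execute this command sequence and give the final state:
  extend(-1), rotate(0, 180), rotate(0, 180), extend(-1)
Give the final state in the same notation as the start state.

[θ0=180°, θ1=180°, e=0]

from: [θ0=180°, θ1=180°, e=2]
step 1 (extend(-1)): [θ0=180°, θ1=180°, e=1]
step 2 (rotate(0, 180)): [θ0=180°, θ1=180°, e=1]
step 3 (rotate(0, 180)): [θ0=180°, θ1=180°, e=1]
step 4 (extend(-1)): [θ0=180°, θ1=180°, e=0]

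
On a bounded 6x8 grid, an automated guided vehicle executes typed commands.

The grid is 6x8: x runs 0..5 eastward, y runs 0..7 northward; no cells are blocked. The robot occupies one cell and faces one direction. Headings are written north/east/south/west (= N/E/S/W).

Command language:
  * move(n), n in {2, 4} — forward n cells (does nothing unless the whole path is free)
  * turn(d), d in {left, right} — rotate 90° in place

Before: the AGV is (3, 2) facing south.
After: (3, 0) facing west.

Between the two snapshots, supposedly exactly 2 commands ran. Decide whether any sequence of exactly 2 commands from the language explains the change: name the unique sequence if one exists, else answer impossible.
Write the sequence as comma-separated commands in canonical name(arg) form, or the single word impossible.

move(2), turn(right)

key: cell and facing (now W) both changed — the 2 commands mix motion and turning
from: (3, 2) facing south
[1] after move(2): (3, 0) facing south
[2] after turn(right): (3, 0) facing west
all 16 alternatives checked — unique.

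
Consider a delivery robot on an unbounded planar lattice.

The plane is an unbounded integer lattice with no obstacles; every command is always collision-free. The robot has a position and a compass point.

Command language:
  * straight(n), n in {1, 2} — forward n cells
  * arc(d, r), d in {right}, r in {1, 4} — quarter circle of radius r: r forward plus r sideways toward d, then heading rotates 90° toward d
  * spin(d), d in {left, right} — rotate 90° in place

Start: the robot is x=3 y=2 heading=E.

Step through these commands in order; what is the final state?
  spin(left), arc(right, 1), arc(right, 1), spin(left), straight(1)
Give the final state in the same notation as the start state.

x=6 y=2 heading=E

t0: x=3 y=2 heading=E
[1] after spin(left): x=3 y=2 heading=N
[2] after arc(right, 1): x=4 y=3 heading=E
[3] after arc(right, 1): x=5 y=2 heading=S
[4] after spin(left): x=5 y=2 heading=E
[5] after straight(1): x=6 y=2 heading=E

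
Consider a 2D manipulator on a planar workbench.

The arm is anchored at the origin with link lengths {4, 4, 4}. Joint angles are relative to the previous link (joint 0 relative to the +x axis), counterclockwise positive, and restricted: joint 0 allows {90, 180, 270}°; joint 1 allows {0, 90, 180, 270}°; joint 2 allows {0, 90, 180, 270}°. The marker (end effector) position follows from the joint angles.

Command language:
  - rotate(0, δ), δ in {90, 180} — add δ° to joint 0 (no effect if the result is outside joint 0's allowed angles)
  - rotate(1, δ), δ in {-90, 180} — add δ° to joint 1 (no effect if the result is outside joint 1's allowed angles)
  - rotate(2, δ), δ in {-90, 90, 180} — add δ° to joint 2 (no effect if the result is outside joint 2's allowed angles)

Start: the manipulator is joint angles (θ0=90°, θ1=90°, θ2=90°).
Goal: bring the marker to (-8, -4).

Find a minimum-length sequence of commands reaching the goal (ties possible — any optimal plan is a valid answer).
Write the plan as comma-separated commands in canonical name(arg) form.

begin: joint angles (θ0=90°, θ1=90°, θ2=90°)
1. rotate(0, 90) → joint angles (θ0=180°, θ1=90°, θ2=90°)
2. rotate(2, 180) → joint angles (θ0=180°, θ1=90°, θ2=270°)
nothing shorter than 2 reaches the goal.

rotate(0, 90), rotate(2, 180)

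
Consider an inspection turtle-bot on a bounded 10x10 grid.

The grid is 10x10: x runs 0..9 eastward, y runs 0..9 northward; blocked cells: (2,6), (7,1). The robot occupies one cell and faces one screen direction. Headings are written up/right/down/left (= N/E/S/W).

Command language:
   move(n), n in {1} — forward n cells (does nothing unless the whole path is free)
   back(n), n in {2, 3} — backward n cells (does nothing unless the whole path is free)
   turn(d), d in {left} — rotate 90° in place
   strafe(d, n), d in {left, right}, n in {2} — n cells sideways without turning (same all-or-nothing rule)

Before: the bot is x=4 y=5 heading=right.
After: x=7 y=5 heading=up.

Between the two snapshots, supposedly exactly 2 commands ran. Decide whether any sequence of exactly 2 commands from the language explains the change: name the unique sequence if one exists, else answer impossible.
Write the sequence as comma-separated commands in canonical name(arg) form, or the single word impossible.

checked all 2-command options: none fits.

impossible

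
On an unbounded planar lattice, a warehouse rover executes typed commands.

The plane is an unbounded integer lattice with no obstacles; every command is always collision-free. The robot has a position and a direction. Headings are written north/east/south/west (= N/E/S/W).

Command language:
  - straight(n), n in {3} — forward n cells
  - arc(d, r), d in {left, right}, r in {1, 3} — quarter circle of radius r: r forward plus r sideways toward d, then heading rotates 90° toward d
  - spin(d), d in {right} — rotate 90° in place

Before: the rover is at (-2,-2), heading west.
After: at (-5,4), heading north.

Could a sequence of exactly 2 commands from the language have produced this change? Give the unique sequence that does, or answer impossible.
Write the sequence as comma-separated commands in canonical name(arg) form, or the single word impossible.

arc(right, 3), straight(3)

key: position moved to (-5,4) AND the heading swung to N — translation plus rotation needed
t0: at (-2,-2), heading west
step 1 (arc(right, 3)): at (-5,1), heading north
step 2 (straight(3)): at (-5,4), heading north
no rival 2-sequence matches.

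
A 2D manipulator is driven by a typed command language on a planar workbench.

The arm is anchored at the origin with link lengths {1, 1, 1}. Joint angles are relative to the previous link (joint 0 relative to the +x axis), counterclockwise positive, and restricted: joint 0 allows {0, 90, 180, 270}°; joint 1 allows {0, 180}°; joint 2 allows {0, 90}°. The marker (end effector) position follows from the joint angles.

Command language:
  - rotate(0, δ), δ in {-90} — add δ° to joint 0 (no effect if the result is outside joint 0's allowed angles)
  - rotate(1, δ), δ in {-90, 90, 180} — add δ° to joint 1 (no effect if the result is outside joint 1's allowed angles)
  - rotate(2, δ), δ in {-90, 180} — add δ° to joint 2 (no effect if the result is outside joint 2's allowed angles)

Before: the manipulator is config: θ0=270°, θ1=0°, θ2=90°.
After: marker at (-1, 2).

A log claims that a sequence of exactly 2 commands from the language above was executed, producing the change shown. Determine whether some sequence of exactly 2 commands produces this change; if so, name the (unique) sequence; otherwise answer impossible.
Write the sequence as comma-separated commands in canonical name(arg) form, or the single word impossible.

t0: config: θ0=270°, θ1=0°, θ2=90°
[1] after rotate(0, -90): config: θ0=180°, θ1=0°, θ2=90°
[2] after rotate(0, -90): config: θ0=90°, θ1=0°, θ2=90°
all 36 alternatives checked — unique.

rotate(0, -90), rotate(0, -90)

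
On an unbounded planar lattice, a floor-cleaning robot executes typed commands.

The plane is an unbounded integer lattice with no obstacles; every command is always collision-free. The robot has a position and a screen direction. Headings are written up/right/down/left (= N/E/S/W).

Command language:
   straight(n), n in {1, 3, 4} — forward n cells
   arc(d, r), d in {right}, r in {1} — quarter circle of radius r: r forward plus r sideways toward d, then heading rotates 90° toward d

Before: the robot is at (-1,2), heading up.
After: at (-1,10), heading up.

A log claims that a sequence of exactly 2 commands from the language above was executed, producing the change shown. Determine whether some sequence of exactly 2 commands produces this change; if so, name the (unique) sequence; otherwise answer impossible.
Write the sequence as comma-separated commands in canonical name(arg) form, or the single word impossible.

key: heading stays N — no command in the sequence turns
t0: at (-1,2), heading up
t=1 straight(4) ⇒ at (-1,6), heading up
t=2 straight(4) ⇒ at (-1,10), heading up
all 16 alternatives checked — unique.

straight(4), straight(4)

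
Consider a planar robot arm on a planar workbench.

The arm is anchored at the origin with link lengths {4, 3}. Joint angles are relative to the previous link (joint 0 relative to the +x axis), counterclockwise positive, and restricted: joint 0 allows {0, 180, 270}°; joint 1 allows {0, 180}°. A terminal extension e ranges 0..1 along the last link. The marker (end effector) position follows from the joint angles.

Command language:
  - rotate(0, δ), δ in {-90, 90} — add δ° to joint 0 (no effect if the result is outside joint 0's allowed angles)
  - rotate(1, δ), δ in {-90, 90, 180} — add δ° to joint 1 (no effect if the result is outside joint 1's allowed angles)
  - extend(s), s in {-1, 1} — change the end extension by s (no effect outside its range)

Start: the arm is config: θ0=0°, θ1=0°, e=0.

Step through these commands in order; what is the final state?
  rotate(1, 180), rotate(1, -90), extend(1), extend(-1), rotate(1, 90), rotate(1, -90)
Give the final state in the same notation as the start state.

config: θ0=0°, θ1=180°, e=0

begin: config: θ0=0°, θ1=0°, e=0
t=1 rotate(1, 180) ⇒ config: θ0=0°, θ1=180°, e=0
t=2 rotate(1, -90) ⇒ config: θ0=0°, θ1=180°, e=0
t=3 extend(1) ⇒ config: θ0=0°, θ1=180°, e=1
t=4 extend(-1) ⇒ config: θ0=0°, θ1=180°, e=0
t=5 rotate(1, 90) ⇒ config: θ0=0°, θ1=180°, e=0
t=6 rotate(1, -90) ⇒ config: θ0=0°, θ1=180°, e=0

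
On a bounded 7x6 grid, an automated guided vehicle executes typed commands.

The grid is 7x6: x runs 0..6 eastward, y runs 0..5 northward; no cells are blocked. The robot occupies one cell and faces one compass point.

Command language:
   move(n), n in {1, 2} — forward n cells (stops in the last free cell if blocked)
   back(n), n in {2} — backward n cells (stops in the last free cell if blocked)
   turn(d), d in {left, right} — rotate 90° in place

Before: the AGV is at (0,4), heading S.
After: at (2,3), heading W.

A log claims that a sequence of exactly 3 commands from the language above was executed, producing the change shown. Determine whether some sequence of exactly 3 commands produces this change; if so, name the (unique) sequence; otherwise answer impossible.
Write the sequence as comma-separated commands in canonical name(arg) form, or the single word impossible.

key: position moved to (2,3) AND the heading swung to W — translation plus rotation needed
begin: at (0,4), heading S
t=1 move(1) ⇒ at (0,3), heading S
t=2 turn(right) ⇒ at (0,3), heading W
t=3 back(2) ⇒ at (2,3), heading W
no other 3-command option fits: unique.

move(1), turn(right), back(2)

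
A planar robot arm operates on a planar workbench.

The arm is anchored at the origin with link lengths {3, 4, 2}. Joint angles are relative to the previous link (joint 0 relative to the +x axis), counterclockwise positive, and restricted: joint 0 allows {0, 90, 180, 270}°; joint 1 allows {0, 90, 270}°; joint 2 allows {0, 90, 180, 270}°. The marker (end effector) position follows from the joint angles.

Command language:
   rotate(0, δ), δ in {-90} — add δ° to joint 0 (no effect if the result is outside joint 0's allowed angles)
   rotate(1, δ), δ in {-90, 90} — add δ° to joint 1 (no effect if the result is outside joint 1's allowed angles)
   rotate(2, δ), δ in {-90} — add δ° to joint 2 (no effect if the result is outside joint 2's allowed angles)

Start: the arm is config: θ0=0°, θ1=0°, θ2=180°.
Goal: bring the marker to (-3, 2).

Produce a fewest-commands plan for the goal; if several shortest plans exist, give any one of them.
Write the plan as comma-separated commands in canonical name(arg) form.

rotate(0, -90), rotate(0, -90), rotate(1, -90)

from: config: θ0=0°, θ1=0°, θ2=180°
1. rotate(0, -90) → config: θ0=270°, θ1=0°, θ2=180°
2. rotate(0, -90) → config: θ0=180°, θ1=0°, θ2=180°
3. rotate(1, -90) → config: θ0=180°, θ1=270°, θ2=180°
minimal: 3 command(s), checked below 3.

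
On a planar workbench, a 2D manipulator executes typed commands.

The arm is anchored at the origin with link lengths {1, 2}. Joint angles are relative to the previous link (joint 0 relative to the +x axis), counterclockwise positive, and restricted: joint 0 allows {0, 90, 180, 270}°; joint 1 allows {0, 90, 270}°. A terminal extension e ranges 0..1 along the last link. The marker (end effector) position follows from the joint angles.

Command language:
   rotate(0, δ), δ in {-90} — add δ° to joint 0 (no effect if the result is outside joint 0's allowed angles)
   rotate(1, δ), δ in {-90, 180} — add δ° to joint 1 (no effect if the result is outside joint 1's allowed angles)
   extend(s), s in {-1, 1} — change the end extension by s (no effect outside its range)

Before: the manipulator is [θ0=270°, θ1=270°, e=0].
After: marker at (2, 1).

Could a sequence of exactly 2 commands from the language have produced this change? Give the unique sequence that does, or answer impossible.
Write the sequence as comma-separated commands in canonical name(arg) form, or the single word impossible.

begin: [θ0=270°, θ1=270°, e=0]
[1] after rotate(0, -90): [θ0=180°, θ1=270°, e=0]
[2] after rotate(0, -90): [θ0=90°, θ1=270°, e=0]
no rival 2-sequence matches.

rotate(0, -90), rotate(0, -90)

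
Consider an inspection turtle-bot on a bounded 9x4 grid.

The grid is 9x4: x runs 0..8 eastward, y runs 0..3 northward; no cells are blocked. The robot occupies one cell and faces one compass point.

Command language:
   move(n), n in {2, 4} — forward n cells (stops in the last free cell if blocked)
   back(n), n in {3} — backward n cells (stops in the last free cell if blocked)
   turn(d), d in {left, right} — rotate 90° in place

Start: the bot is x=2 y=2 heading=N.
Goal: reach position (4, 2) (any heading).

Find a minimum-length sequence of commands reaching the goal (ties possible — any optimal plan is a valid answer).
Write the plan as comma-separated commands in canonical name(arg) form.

turn(right), move(2)

begin: x=2 y=2 heading=N
[1] after turn(right): x=2 y=2 heading=E
[2] after move(2): x=4 y=2 heading=E
minimal: 2 command(s), checked below 2.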